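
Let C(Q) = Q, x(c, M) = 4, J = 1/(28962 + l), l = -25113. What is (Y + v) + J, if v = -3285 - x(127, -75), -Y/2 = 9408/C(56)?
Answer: -13952624/3849 ≈ -3625.0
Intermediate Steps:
J = 1/3849 (J = 1/(28962 - 25113) = 1/3849 ≈ 0.00025981)
Y = -336 (Y = -18816/56 = -2*168 = -336)
v = -3289 (v = -3285 - 1*4 = -3285 - 4 = -3289)
(Y + v) + J = (-336 - 3289) + 1/3849 = -3625 + 1/3849 = -13952624/3849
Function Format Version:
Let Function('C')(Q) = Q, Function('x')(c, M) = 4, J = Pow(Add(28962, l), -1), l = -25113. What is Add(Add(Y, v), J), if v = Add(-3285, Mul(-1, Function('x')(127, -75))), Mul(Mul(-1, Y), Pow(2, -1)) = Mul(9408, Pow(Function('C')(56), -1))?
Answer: Rational(-13952624, 3849) ≈ -3625.0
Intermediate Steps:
J = Rational(1, 3849) (J = Pow(Add(28962, -25113), -1) = Pow(3849, -1) = Rational(1, 3849) ≈ 0.00025981)
Y = -336 (Y = Mul(-2, Mul(9408, Pow(56, -1))) = Mul(-2, Mul(9408, Rational(1, 56))) = Mul(-2, 168) = -336)
v = -3289 (v = Add(-3285, Mul(-1, 4)) = Add(-3285, -4) = -3289)
Add(Add(Y, v), J) = Add(Add(-336, -3289), Rational(1, 3849)) = Add(-3625, Rational(1, 3849)) = Rational(-13952624, 3849)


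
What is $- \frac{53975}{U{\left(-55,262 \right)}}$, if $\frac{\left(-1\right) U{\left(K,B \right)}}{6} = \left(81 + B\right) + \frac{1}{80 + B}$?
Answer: $\frac{3076575}{117307} \approx 26.227$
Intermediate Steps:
$U{\left(K,B \right)} = -486 - 6 B - \frac{6}{80 + B}$ ($U{\left(K,B \right)} = - 6 \left(\left(81 + B\right) + \frac{1}{80 + B}\right) = - 6 \left(81 + B + \frac{1}{80 + B}\right) = -486 - 6 B - \frac{6}{80 + B}$)
$- \frac{53975}{U{\left(-55,262 \right)}} = - \frac{53975}{6 \frac{1}{80 + 262} \left(-6481 - 262^{2} - 42182\right)} = - \frac{53975}{6 \cdot \frac{1}{342} \left(-6481 - 68644 - 42182\right)} = - \frac{53975}{6 \cdot \frac{1}{342} \left(-117307\right)} = - \frac{53975}{- \frac{117307}{57}} = \left(-53975\right) \left(- \frac{57}{117307}\right) = \frac{3076575}{117307}$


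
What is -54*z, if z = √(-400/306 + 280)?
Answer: -72*√45305/17 ≈ -901.48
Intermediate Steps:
z = 4*√45305/51 (z = √(-400*1/306 + 280) = √(-200/153 + 280) = √(42640/153) = 4*√45305/51 ≈ 16.694)
-54*z = -72*√45305/17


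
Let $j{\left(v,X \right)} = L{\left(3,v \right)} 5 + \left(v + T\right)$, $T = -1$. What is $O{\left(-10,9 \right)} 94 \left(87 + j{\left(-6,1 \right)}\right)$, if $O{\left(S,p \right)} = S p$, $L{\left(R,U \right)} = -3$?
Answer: $-549900$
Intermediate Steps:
$j{\left(v,X \right)} = -16 + v$ ($j{\left(v,X \right)} = \left(-3\right) 5 + \left(v - 1\right) = -15 + \left(-1 + v\right) = -16 + v$)
$O{\left(-10,9 \right)} 94 \left(87 + j{\left(-6,1 \right)}\right) = \left(-10\right) 9 \cdot 94 \left(87 - 22\right) = \left(-90\right) 94 \left(87 - 22\right) = \left(-8460\right) 65 = -549900$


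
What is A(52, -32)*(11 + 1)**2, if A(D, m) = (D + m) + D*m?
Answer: -236736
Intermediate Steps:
A(D, m) = D + m + D*m
A(52, -32)*(11 + 1)**2 = (52 - 32 + 52*(-32))*(11 + 1)**2 = (52 - 32 - 1664)*12**2 = -1644*144 = -236736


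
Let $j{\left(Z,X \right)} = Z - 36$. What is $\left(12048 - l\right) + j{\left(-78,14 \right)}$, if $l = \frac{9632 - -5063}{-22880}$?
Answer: $\frac{54612923}{4576} \approx 11935.0$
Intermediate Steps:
$j{\left(Z,X \right)} = -36 + Z$ ($j{\left(Z,X \right)} = Z - 36 = -36 + Z$)
$l = - \frac{2939}{4576}$ ($l = \left(9632 + 5063\right) \left(- \frac{1}{22880}\right) = 14695 \left(- \frac{1}{22880}\right) = - \frac{2939}{4576} \approx -0.64226$)
$\left(12048 - l\right) + j{\left(-78,14 \right)} = \left(12048 - - \frac{2939}{4576}\right) - 114 = \left(12048 + \frac{2939}{4576}\right) - 114 = \frac{55134587}{4576} - 114 = \frac{54612923}{4576}$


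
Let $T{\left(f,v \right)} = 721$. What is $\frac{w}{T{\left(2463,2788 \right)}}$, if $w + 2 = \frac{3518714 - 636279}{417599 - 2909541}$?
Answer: $- \frac{7866319}{1796690182} \approx -0.0043782$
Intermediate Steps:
$w = - \frac{7866319}{2491942}$ ($w = -2 + \frac{3518714 - 636279}{417599 - 2909541} = -2 + \frac{2882435}{417599 - 2909541} = -2 + \frac{2882435}{-2491942} = -2 + 2882435 \left(- \frac{1}{2491942}\right) = -2 - \frac{2882435}{2491942} = - \frac{7866319}{2491942} \approx -3.1567$)
$\frac{w}{T{\left(2463,2788 \right)}} = - \frac{7866319}{2491942 \cdot 721} = \left(- \frac{7866319}{2491942}\right) \frac{1}{721} = - \frac{7866319}{1796690182}$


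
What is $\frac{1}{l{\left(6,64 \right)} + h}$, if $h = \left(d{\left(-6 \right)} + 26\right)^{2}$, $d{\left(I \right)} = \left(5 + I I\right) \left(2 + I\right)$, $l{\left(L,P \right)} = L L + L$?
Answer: $\frac{1}{19086} \approx 5.2394 \cdot 10^{-5}$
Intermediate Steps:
$l{\left(L,P \right)} = L + L^{2}$ ($l{\left(L,P \right)} = L^{2} + L = L + L^{2}$)
$d{\left(I \right)} = \left(2 + I\right) \left(5 + I^{2}\right)$ ($d{\left(I \right)} = \left(5 + I^{2}\right) \left(2 + I\right) = \left(2 + I\right) \left(5 + I^{2}\right)$)
$h = 19044$ ($h = \left(\left(10 + \left(-6\right)^{3} + 2 \left(-6\right)^{2} + 5 \left(-6\right)\right) + 26\right)^{2} = \left(\left(10 - 216 + 2 \cdot 36 - 30\right) + 26\right)^{2} = \left(\left(10 - 216 + 72 - 30\right) + 26\right)^{2} = \left(-164 + 26\right)^{2} = \left(-138\right)^{2} = 19044$)
$\frac{1}{l{\left(6,64 \right)} + h} = \frac{1}{6 \left(1 + 6\right) + 19044} = \frac{1}{6 \cdot 7 + 19044} = \frac{1}{42 + 19044} = \frac{1}{19086}$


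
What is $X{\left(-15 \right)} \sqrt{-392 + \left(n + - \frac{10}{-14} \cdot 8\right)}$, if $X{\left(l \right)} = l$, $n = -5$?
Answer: $- \frac{15 i \sqrt{19173}}{7} \approx - 296.71 i$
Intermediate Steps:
$X{\left(-15 \right)} \sqrt{-392 + \left(n + - \frac{10}{-14} \cdot 8\right)} = - 15 \sqrt{-392 - \left(5 - - \frac{10}{-14} \cdot 8\right)} = - 15 \sqrt{-392 - \left(5 - \left(-10\right) \left(- \frac{1}{14}\right) 8\right)} = - 15 \sqrt{-392 + \left(-5 + \frac{5}{7} \cdot 8\right)} = - 15 \sqrt{-392 + \left(-5 + \frac{40}{7}\right)} = - 15 \sqrt{-392 + \frac{5}{7}} = - 15 \sqrt{- \frac{2739}{7}} = - 15 \frac{i \sqrt{19173}}{7} = - \frac{15 i \sqrt{19173}}{7}$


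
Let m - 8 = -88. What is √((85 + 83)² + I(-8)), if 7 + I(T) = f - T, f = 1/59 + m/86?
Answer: 2*√45415159199/2537 ≈ 168.00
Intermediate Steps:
m = -80 (m = 8 - 88 = -80)
f = -2317/2537 (f = 1/59 - 80/86 = 1*(1/59) - 80*1/86 = 1/59 - 40/43 = -2317/2537 ≈ -0.91328)
I(T) = -20076/2537 - T (I(T) = -7 + (-2317/2537 - T) = -20076/2537 - T)
√((85 + 83)² + I(-8)) = √((85 + 83)² + (-20076/2537 - 1*(-8))) = √(168² + (-20076/2537 + 8)) = √(28224 + 220/2537) = √(71604508/2537) = 2*√45415159199/2537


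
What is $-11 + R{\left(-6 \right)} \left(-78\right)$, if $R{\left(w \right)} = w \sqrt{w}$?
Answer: $-11 + 468 i \sqrt{6} \approx -11.0 + 1146.4 i$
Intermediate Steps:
$R{\left(w \right)} = w^{\frac{3}{2}}$
$-11 + R{\left(-6 \right)} \left(-78\right) = -11 + \left(-6\right)^{\frac{3}{2}} \left(-78\right) = -11 + - 6 i \sqrt{6} \left(-78\right) = -11 + 468 i \sqrt{6}$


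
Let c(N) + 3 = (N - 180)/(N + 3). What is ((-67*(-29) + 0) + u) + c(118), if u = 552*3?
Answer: 435054/121 ≈ 3595.5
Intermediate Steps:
u = 1656
c(N) = -3 + (-180 + N)/(3 + N) (c(N) = -3 + (N - 180)/(N + 3) = -3 + (-180 + N)/(3 + N))
((-67*(-29) + 0) + u) + c(118) = ((-67*(-29) + 0) + 1656) + (-189 - 2*118)/(3 + 118) = ((1943 + 0) + 1656) + (-189 - 236)/121 = (1943 + 1656) + (1/121)*(-425) = 3599 - 425/121 = 435054/121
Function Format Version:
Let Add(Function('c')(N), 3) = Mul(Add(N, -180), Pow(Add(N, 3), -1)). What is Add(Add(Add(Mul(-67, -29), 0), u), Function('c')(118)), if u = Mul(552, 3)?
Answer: Rational(435054, 121) ≈ 3595.5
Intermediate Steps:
u = 1656
Function('c')(N) = Add(-3, Mul(Pow(Add(3, N), -1), Add(-180, N))) (Function('c')(N) = Add(-3, Mul(Add(N, -180), Pow(Add(N, 3), -1))) = Add(-3, Mul(Add(-180, N), Pow(Add(3, N), -1))) = Add(-3, Mul(Pow(Add(3, N), -1), Add(-180, N))))
Add(Add(Add(Mul(-67, -29), 0), u), Function('c')(118)) = Add(Add(Add(Mul(-67, -29), 0), 1656), Mul(Pow(Add(3, 118), -1), Add(-189, Mul(-2, 118)))) = Add(Add(Add(1943, 0), 1656), Mul(Pow(121, -1), Add(-189, -236))) = Add(Add(1943, 1656), Mul(Rational(1, 121), -425)) = Add(3599, Rational(-425, 121)) = Rational(435054, 121)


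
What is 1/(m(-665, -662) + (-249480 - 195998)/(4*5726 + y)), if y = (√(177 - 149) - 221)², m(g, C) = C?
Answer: -859638670397/574421992372692 + 49225319*√7/287210996186346 ≈ -0.0014961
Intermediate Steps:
y = (-221 + 2*√7)² (y = (√28 - 221)² = (2*√7 - 221)² = (-221 + 2*√7)² ≈ 46530.)
1/(m(-665, -662) + (-249480 - 195998)/(4*5726 + y)) = 1/(-662 + (-249480 - 195998)/(4*5726 + (48869 - 884*√7))) = 1/(-662 - 445478/(22904 + (48869 - 884*√7))) = 1/(-662 - 445478/(71773 - 884*√7))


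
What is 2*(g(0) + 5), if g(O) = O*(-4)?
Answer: 10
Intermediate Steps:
g(O) = -4*O
2*(g(0) + 5) = 2*(-4*0 + 5) = 2*(0 + 5) = 2*5 = 10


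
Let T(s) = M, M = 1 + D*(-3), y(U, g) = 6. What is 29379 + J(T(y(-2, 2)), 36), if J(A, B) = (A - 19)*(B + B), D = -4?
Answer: 28947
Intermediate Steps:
M = 13 (M = 1 - 4*(-3) = 1 + 12 = 13)
T(s) = 13
J(A, B) = 2*B*(-19 + A) (J(A, B) = (-19 + A)*(2*B) = 2*B*(-19 + A))
29379 + J(T(y(-2, 2)), 36) = 29379 + 2*36*(-19 + 13) = 29379 + 2*36*(-6) = 29379 - 432 = 28947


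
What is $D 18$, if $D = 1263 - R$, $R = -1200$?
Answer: $44334$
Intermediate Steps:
$D = 2463$ ($D = 1263 - -1200 = 1263 + 1200 = 2463$)
$D 18 = 2463 \cdot 18 = 44334$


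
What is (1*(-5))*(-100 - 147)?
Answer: 1235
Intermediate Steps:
(1*(-5))*(-100 - 147) = -5*(-247) = 1235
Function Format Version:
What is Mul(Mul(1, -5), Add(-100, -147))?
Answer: 1235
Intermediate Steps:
Mul(Mul(1, -5), Add(-100, -147)) = Mul(-5, -247) = 1235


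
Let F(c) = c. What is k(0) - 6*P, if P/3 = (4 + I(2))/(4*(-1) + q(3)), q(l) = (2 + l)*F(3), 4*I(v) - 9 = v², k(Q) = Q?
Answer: -261/22 ≈ -11.864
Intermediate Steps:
I(v) = 9/4 + v²/4
q(l) = 6 + 3*l (q(l) = (2 + l)*3 = 6 + 3*l)
P = 87/44 (P = 3*((4 + (9/4 + (¼)*2²))/(4*(-1) + (6 + 3*3))) = 3*((4 + (9/4 + (¼)*4))/(-4 + (6 + 9))) = 3*((4 + (9/4 + 1))/(-4 + 15)) = 3*((4 + 13/4)/11) = 3*((29/4)*(1/11)) = 3*(29/44) = 87/44 ≈ 1.9773)
k(0) - 6*P = 0 - 6*87/44 = 0 - 261/22 = -261/22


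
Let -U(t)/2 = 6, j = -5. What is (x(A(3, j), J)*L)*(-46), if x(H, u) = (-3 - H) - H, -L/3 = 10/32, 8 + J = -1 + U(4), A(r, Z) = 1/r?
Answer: -1265/8 ≈ -158.13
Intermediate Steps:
U(t) = -12 (U(t) = -2*6 = -12)
J = -21 (J = -8 + (-1 - 12) = -8 - 13 = -21)
L = -15/16 (L = -30/32 = -3*5/16 = -15/16 ≈ -0.93750)
x(H, u) = -3 - 2*H
(x(A(3, j), J)*L)*(-46) = ((-3 - 2/3)*(-15/16))*(-46) = ((-3 - 2*⅓)*(-15/16))*(-46) = ((-3 - ⅔)*(-15/16))*(-46) = -11/3*(-15/16)*(-46) = (55/16)*(-46) = -1265/8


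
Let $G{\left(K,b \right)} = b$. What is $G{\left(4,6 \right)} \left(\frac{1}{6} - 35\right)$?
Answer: $-209$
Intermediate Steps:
$G{\left(4,6 \right)} \left(\frac{1}{6} - 35\right) = 6 \left(\frac{1}{6} - 35\right) = 6 \left(- \frac{209}{6}\right) = -209$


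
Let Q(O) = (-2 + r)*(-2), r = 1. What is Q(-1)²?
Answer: 4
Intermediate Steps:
Q(O) = 2 (Q(O) = (-2 + 1)*(-2) = -1*(-2) = 2)
Q(-1)² = 2² = 4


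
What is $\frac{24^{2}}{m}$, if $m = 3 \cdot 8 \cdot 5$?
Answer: $\frac{24}{5} \approx 4.8$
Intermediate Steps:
$m = 120$ ($m = 24 \cdot 5 = 120$)
$\frac{24^{2}}{m} = \frac{24^{2}}{120} = 576 \cdot \frac{1}{120} = \frac{24}{5}$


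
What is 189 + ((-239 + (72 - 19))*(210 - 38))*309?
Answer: -9885339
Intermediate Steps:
189 + ((-239 + (72 - 19))*(210 - 38))*309 = 189 + ((-239 + 53)*172)*309 = 189 - 186*172*309 = 189 - 31992*309 = 189 - 9885528 = -9885339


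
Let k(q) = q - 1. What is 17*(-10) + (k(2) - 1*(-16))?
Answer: -153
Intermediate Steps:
k(q) = -1 + q
17*(-10) + (k(2) - 1*(-16)) = 17*(-10) + ((-1 + 2) - 1*(-16)) = -170 + (1 + 16) = -170 + 17 = -153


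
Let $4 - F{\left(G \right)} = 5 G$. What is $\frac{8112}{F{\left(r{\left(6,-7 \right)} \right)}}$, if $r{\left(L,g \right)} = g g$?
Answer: $- \frac{8112}{241} \approx -33.66$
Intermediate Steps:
$r{\left(L,g \right)} = g^{2}$
$F{\left(G \right)} = 4 - 5 G$
$\frac{8112}{F{\left(r{\left(6,-7 \right)} \right)}} = \frac{8112}{4 - 5 \left(-7\right)^{2}} = \frac{8112}{4 - 245} = \frac{8112}{-241} = 8112 \left(- \frac{1}{241}\right) = - \frac{8112}{241}$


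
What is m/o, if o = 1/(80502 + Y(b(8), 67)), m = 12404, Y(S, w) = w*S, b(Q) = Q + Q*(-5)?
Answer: 971952632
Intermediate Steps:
b(Q) = -4*Q (b(Q) = Q - 5*Q = -4*Q)
Y(S, w) = S*w
o = 1/78358 (o = 1/(80502 - 4*8*67) = 1/(80502 - 32*67) = 1/(80502 - 2144) = 1/78358 ≈ 1.2762e-5)
m/o = 12404/(1/78358) = 12404*78358 = 971952632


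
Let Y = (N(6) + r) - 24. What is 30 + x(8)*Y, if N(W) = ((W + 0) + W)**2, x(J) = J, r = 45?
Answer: 1350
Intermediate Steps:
N(W) = 4*W**2 (N(W) = (W + W)**2 = (2*W)**2 = 4*W**2)
Y = 165 (Y = (4*6**2 + 45) - 24 = (4*36 + 45) - 24 = (144 + 45) - 24 = 189 - 24 = 165)
30 + x(8)*Y = 30 + 8*165 = 30 + 1320 = 1350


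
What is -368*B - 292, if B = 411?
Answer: -151540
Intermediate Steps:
-368*B - 292 = -368*411 - 292 = -151248 - 292 = -151540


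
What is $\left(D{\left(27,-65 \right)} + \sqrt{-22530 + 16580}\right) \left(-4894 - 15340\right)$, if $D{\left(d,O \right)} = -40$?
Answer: $809360 - 101170 i \sqrt{238} \approx 8.0936 \cdot 10^{5} - 1.5608 \cdot 10^{6} i$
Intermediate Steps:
$\left(D{\left(27,-65 \right)} + \sqrt{-22530 + 16580}\right) \left(-4894 - 15340\right) = \left(-40 + \sqrt{-22530 + 16580}\right) \left(-4894 - 15340\right) = \left(-40 + \sqrt{-5950}\right) \left(-20234\right) = \left(-40 + 5 i \sqrt{238}\right) \left(-20234\right) = 809360 - 101170 i \sqrt{238}$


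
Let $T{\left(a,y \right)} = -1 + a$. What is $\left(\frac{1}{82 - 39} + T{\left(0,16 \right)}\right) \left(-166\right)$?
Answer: $\frac{6972}{43} \approx 162.14$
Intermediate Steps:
$\left(\frac{1}{82 - 39} + T{\left(0,16 \right)}\right) \left(-166\right) = \left(\frac{1}{82 - 39} + \left(-1 + 0\right)\right) \left(-166\right) = \left(\frac{1}{43} - 1\right) \left(-166\right) = \left(- \frac{42}{43}\right) \left(-166\right) = \frac{6972}{43}$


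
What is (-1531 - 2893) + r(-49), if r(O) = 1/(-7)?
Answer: -30969/7 ≈ -4424.1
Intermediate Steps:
r(O) = -1/7
(-1531 - 2893) + r(-49) = (-1531 - 2893) - 1/7 = -4424 - 1/7 = -30969/7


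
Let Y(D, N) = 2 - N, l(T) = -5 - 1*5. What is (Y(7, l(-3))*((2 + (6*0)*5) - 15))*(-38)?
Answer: 5928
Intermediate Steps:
l(T) = -10 (l(T) = -5 - 5 = -10)
(Y(7, l(-3))*((2 + (6*0)*5) - 15))*(-38) = ((2 - 1*(-10))*((2 + (6*0)*5) - 15))*(-38) = ((2 + 10)*((2 + 0*5) - 15))*(-38) = (12*((2 + 0) - 15))*(-38) = (12*(2 - 15))*(-38) = (12*(-13))*(-38) = -156*(-38) = 5928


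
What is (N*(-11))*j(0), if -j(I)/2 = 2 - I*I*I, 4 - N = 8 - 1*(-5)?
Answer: -396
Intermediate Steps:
N = -9 (N = 4 - (8 - 1*(-5)) = 4 - (8 + 5) = 4 - 1*13 = 4 - 13 = -9)
j(I) = -4 + 2*I³ (j(I) = -2*(2 - I*I*I) = -2*(2 - I²*I) = -2*(2 - I³) = -4 + 2*I³)
(N*(-11))*j(0) = (-9*(-11))*(-4 + 2*0³) = 99*(-4 + 2*0) = 99*(-4 + 0) = 99*(-4) = -396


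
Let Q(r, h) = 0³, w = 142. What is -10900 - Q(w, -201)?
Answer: -10900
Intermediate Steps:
Q(r, h) = 0
-10900 - Q(w, -201) = -10900 - 1*0 = -10900 + 0 = -10900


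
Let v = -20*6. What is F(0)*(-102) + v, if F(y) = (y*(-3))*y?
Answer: -120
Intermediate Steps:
v = -120
F(y) = -3*y² (F(y) = (-3*y)*y = -3*y²)
F(0)*(-102) + v = -3*0²*(-102) - 120 = -3*0*(-102) - 120 = 0*(-102) - 120 = 0 - 120 = -120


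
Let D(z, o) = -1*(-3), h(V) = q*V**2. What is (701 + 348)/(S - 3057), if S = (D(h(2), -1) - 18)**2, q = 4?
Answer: -1049/2832 ≈ -0.37041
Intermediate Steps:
h(V) = 4*V**2
D(z, o) = 3
S = 225 (S = (3 - 18)**2 = (-15)**2 = 225)
(701 + 348)/(S - 3057) = (701 + 348)/(225 - 3057) = 1049/(-2832) = 1049*(-1/2832) = -1049/2832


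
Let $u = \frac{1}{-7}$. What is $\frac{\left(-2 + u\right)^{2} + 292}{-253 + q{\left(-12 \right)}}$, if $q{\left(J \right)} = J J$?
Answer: $- \frac{14533}{5341} \approx -2.721$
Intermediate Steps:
$u = - \frac{1}{7} \approx -0.14286$
$q{\left(J \right)} = J^{2}$
$\frac{\left(-2 + u\right)^{2} + 292}{-253 + q{\left(-12 \right)}} = \frac{\left(-2 - \frac{1}{7}\right)^{2} + 292}{-253 + \left(-12\right)^{2}} = \frac{\left(- \frac{15}{7}\right)^{2} + 292}{-253 + 144} = \frac{\frac{225}{49} + 292}{-109} = \frac{14533}{49} \left(- \frac{1}{109}\right) = - \frac{14533}{5341}$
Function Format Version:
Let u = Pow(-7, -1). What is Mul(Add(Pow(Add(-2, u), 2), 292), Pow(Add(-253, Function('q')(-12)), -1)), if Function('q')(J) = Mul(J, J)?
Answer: Rational(-14533, 5341) ≈ -2.7210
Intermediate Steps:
u = Rational(-1, 7) ≈ -0.14286
Function('q')(J) = Pow(J, 2)
Mul(Add(Pow(Add(-2, u), 2), 292), Pow(Add(-253, Function('q')(-12)), -1)) = Mul(Add(Pow(Add(-2, Rational(-1, 7)), 2), 292), Pow(Add(-253, Pow(-12, 2)), -1)) = Mul(Add(Pow(Rational(-15, 7), 2), 292), Pow(Add(-253, 144), -1)) = Mul(Add(Rational(225, 49), 292), Pow(-109, -1)) = Mul(Rational(14533, 49), Rational(-1, 109)) = Rational(-14533, 5341)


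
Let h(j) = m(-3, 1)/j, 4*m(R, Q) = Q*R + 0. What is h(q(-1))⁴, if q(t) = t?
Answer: 81/256 ≈ 0.31641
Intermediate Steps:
m(R, Q) = Q*R/4 (m(R, Q) = (Q*R + 0)/4 = (Q*R)/4 = Q*R/4)
h(j) = -3/(4*j) (h(j) = ((¼)*1*(-3))/j = -3/(4*j))
h(q(-1))⁴ = (-¾/(-1))⁴ = (-¾*(-1))⁴ = (¾)⁴ = 81/256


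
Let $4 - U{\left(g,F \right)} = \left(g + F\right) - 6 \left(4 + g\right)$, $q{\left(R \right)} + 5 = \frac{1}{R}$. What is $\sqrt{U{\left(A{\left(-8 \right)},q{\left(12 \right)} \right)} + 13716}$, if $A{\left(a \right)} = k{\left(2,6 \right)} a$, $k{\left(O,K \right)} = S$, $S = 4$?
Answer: $\frac{\sqrt{489201}}{6} \approx 116.57$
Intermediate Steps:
$k{\left(O,K \right)} = 4$
$q{\left(R \right)} = -5 + \frac{1}{R}$
$A{\left(a \right)} = 4 a$
$U{\left(g,F \right)} = 28 - F + 5 g$ ($U{\left(g,F \right)} = 4 - \left(\left(g + F\right) - 6 \left(4 + g\right)\right) = 4 - \left(\left(F + g\right) - \left(24 + 6 g\right)\right) = 4 - \left(-24 + F - 5 g\right) = 4 + \left(24 - F + 5 g\right) = 28 - F + 5 g$)
$\sqrt{U{\left(A{\left(-8 \right)},q{\left(12 \right)} \right)} + 13716} = \sqrt{\left(28 - \left(-5 + \frac{1}{12}\right) + 5 \cdot 4 \left(-8\right)\right) + 13716} = \sqrt{\left(28 - \left(-5 + \frac{1}{12}\right) + 5 \left(-32\right)\right) + 13716} = \sqrt{\left(28 - - \frac{59}{12} - 160\right) + 13716} = \sqrt{\left(28 + \frac{59}{12} - 160\right) + 13716} = \sqrt{- \frac{1525}{12} + 13716} = \sqrt{\frac{163067}{12}} = \frac{\sqrt{489201}}{6}$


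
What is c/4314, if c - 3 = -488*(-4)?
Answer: 1955/4314 ≈ 0.45318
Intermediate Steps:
c = 1955 (c = 3 - 488*(-4) = 3 + 1952 = 1955)
c/4314 = 1955/4314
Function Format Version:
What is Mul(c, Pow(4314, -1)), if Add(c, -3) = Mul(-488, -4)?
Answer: Rational(1955, 4314) ≈ 0.45318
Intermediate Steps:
c = 1955 (c = Add(3, Mul(-488, -4)) = Add(3, 1952) = 1955)
Mul(c, Pow(4314, -1)) = Mul(1955, Pow(4314, -1)) = Mul(1955, Rational(1, 4314)) = Rational(1955, 4314)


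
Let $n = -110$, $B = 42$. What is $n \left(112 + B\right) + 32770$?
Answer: $15830$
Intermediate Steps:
$n \left(112 + B\right) + 32770 = - 110 \left(112 + 42\right) + 32770 = \left(-110\right) 154 + 32770 = -16940 + 32770 = 15830$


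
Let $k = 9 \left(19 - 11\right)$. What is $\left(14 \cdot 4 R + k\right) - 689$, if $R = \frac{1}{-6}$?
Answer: $- \frac{1879}{3} \approx -626.33$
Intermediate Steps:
$R = - \frac{1}{6} \approx -0.16667$
$k = 72$ ($k = 9 \cdot 8 = 72$)
$\left(14 \cdot 4 R + k\right) - 689 = \left(14 \cdot 4 \left(- \frac{1}{6}\right) + 72\right) - 689 = \left(56 \left(- \frac{1}{6}\right) + 72\right) - 689 = \left(- \frac{28}{3} + 72\right) - 689 = \frac{188}{3} - 689 = - \frac{1879}{3}$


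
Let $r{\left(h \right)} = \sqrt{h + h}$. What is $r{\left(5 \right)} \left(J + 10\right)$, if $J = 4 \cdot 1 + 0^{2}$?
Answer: $14 \sqrt{10} \approx 44.272$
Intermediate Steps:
$J = 4$ ($J = 4 + 0 = 4$)
$r{\left(h \right)} = \sqrt{2} \sqrt{h}$ ($r{\left(h \right)} = \sqrt{2 h} = \sqrt{2} \sqrt{h}$)
$r{\left(5 \right)} \left(J + 10\right) = \sqrt{2} \sqrt{5} \left(4 + 10\right) = \sqrt{10} \cdot 14 = 14 \sqrt{10}$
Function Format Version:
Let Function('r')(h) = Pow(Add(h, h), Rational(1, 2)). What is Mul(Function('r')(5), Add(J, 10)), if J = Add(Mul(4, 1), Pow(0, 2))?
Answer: Mul(14, Pow(10, Rational(1, 2))) ≈ 44.272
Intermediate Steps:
J = 4 (J = Add(4, 0) = 4)
Function('r')(h) = Mul(Pow(2, Rational(1, 2)), Pow(h, Rational(1, 2))) (Function('r')(h) = Pow(Mul(2, h), Rational(1, 2)) = Mul(Pow(2, Rational(1, 2)), Pow(h, Rational(1, 2))))
Mul(Function('r')(5), Add(J, 10)) = Mul(Mul(Pow(2, Rational(1, 2)), Pow(5, Rational(1, 2))), Add(4, 10)) = Mul(Pow(10, Rational(1, 2)), 14) = Mul(14, Pow(10, Rational(1, 2)))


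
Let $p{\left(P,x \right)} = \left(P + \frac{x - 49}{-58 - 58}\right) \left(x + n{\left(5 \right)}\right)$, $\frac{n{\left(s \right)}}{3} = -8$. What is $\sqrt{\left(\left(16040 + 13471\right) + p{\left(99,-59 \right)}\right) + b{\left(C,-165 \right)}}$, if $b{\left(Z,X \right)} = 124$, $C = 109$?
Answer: $\frac{\sqrt{17947549}}{29} \approx 146.08$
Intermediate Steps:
$n{\left(s \right)} = -24$ ($n{\left(s \right)} = 3 \left(-8\right) = -24$)
$p{\left(P,x \right)} = \left(-24 + x\right) \left(\frac{49}{116} + P - \frac{x}{116}\right)$ ($p{\left(P,x \right)} = \left(P + \frac{x - 49}{-58 - 58}\right) \left(x - 24\right) = \left(P + \frac{-49 + x}{-116}\right) \left(-24 + x\right) = \left(P + \left(-49 + x\right) \left(- \frac{1}{116}\right)\right) \left(-24 + x\right) = \left(P - \left(- \frac{49}{116} + \frac{x}{116}\right)\right) \left(-24 + x\right) = \left(\frac{49}{116} + P - \frac{x}{116}\right) \left(-24 + x\right) = \left(-24 + x\right) \left(\frac{49}{116} + P - \frac{x}{116}\right)$)
$\sqrt{\left(\left(16040 + 13471\right) + p{\left(99,-59 \right)}\right) + b{\left(C,-165 \right)}} = \sqrt{\left(\left(16040 + 13471\right) - \left(\frac{958655}{116} + \frac{3481}{116}\right)\right) + 124} = \sqrt{\left(29511 - \frac{240534}{29}\right) + 124} = \sqrt{\frac{615285}{29} + 124} = \sqrt{\frac{618881}{29}} = \frac{\sqrt{17947549}}{29}$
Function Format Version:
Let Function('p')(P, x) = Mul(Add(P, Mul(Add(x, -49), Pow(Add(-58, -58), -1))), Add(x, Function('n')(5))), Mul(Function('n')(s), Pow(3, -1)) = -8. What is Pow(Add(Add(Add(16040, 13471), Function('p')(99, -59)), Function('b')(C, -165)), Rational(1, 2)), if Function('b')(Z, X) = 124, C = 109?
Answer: Mul(Rational(1, 29), Pow(17947549, Rational(1, 2))) ≈ 146.08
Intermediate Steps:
Function('n')(s) = -24 (Function('n')(s) = Mul(3, -8) = -24)
Function('p')(P, x) = Mul(Add(-24, x), Add(Rational(49, 116), P, Mul(Rational(-1, 116), x))) (Function('p')(P, x) = Mul(Add(P, Mul(Add(x, -49), Pow(Add(-58, -58), -1))), Add(x, -24)) = Mul(Add(P, Mul(Add(-49, x), Pow(-116, -1))), Add(-24, x)) = Mul(Add(P, Mul(Add(-49, x), Rational(-1, 116))), Add(-24, x)) = Mul(Add(P, Add(Rational(49, 116), Mul(Rational(-1, 116), x))), Add(-24, x)) = Mul(Add(Rational(49, 116), P, Mul(Rational(-1, 116), x)), Add(-24, x)) = Mul(Add(-24, x), Add(Rational(49, 116), P, Mul(Rational(-1, 116), x))))
Pow(Add(Add(Add(16040, 13471), Function('p')(99, -59)), Function('b')(C, -165)), Rational(1, 2)) = Pow(Add(Add(Add(16040, 13471), Add(Rational(-294, 29), Mul(-24, 99), Mul(Rational(-1, 116), Pow(-59, 2)), Mul(Rational(73, 116), -59), Mul(99, -59))), 124), Rational(1, 2)) = Pow(Add(Add(29511, Add(Rational(-294, 29), -2376, Mul(Rational(-1, 116), 3481), Rational(-4307, 116), -5841)), 124), Rational(1, 2)) = Pow(Add(Add(29511, Add(Rational(-294, 29), -2376, Rational(-3481, 116), Rational(-4307, 116), -5841)), 124), Rational(1, 2)) = Pow(Add(Add(29511, Rational(-240534, 29)), 124), Rational(1, 2)) = Pow(Add(Rational(615285, 29), 124), Rational(1, 2)) = Pow(Rational(618881, 29), Rational(1, 2)) = Mul(Rational(1, 29), Pow(17947549, Rational(1, 2)))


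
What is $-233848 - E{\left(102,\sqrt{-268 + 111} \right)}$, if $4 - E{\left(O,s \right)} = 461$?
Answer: $-233391$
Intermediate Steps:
$E{\left(O,s \right)} = -457$ ($E{\left(O,s \right)} = 4 - 461 = -457$)
$-233848 - E{\left(102,\sqrt{-268 + 111} \right)} = -233848 - -457 = -233848 + 457 = -233391$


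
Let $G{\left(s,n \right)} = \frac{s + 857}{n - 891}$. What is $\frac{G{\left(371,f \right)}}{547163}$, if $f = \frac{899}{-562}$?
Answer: $- \frac{690136}{274479394483} \approx -2.5143 \cdot 10^{-6}$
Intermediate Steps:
$f = - \frac{899}{562}$ ($f = 899 \left(- \frac{1}{562}\right) = - \frac{899}{562} \approx -1.5996$)
$G{\left(s,n \right)} = \frac{857 + s}{-891 + n}$
$\frac{G{\left(371,f \right)}}{547163} = \frac{\frac{1}{-891 - \frac{899}{562}} \left(857 + 371\right)}{547163} = \frac{1}{- \frac{501641}{562}} \cdot 1228 \cdot \frac{1}{547163} = \left(- \frac{562}{501641}\right) 1228 \cdot \frac{1}{547163} = \left(- \frac{690136}{501641}\right) \frac{1}{547163} = - \frac{690136}{274479394483}$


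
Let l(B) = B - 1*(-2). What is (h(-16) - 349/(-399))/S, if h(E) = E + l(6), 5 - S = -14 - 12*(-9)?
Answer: 2843/35511 ≈ 0.080060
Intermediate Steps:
l(B) = 2 + B (l(B) = B + 2 = 2 + B)
S = -89 (S = 5 - (-14 - 12*(-9)) = 5 - (-14 + 108) = 5 - 1*94 = 5 - 94 = -89)
h(E) = 8 + E (h(E) = E + (2 + 6) = E + 8 = 8 + E)
(h(-16) - 349/(-399))/S = ((8 - 16) - 349/(-399))/(-89) = (-8 - 349*(-1)/399)*(-1/89) = (-8 - 1*(-349/399))*(-1/89) = (-8 + 349/399)*(-1/89) = -2843/399*(-1/89) = 2843/35511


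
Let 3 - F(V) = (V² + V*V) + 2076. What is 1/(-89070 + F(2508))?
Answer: -1/12671271 ≈ -7.8919e-8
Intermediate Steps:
F(V) = -2073 - 2*V² (F(V) = 3 - ((V² + V*V) + 2076) = 3 - ((V² + V²) + 2076) = 3 - (2*V² + 2076) = 3 - (2076 + 2*V²) = 3 + (-2076 - 2*V²) = -2073 - 2*V²)
1/(-89070 + F(2508)) = 1/(-89070 + (-2073 - 2*2508²)) = 1/(-89070 + (-2073 - 2*6290064)) = 1/(-89070 + (-2073 - 12580128)) = 1/(-89070 - 12582201) = 1/(-12671271) = -1/12671271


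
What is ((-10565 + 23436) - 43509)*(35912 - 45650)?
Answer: 298352844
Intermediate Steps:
((-10565 + 23436) - 43509)*(35912 - 45650) = (12871 - 43509)*(-9738) = -30638*(-9738) = 298352844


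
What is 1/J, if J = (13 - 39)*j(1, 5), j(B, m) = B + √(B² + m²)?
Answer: 1/650 - √26/650 ≈ -0.0063062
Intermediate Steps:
J = -26 - 26*√26 (J = (13 - 39)*(1 + √(1² + 5²)) = -26*(1 + √(1 + 25)) = -26*(1 + √26) = -26 - 26*√26 ≈ -158.57)
1/J = 1/(-26 - 26*√26)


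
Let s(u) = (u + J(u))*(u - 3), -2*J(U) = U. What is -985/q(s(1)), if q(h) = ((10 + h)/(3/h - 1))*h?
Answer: -3940/9 ≈ -437.78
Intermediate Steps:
J(U) = -U/2
s(u) = u*(-3 + u)/2 (s(u) = (u - u/2)*(u - 3) = (u/2)*(-3 + u) = u*(-3 + u)/2)
q(h) = h*(10 + h)/(-1 + 3/h) (q(h) = ((10 + h)/(-1 + 3/h))*h = h*(10 + h)/(-1 + 3/h))
-985/q(s(1)) = -985*4*(-3 + (1/2)*1*(-3 + 1))/((-10 - (-3 + 1)/2)*(-3 + 1)**2) = -985*(-3 + (1/2)*1*(-2))/(-10 - (-2)/2) = -985*(-3 - 1)/(-10 - 1*(-1)) = -985*(-4/(-10 + 1)) = -985/(1*(-1/4)*(-9)) = -985/9/4 = -985*4/9 = -3940/9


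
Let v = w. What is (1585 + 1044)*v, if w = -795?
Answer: -2090055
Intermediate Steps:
v = -795
(1585 + 1044)*v = (1585 + 1044)*(-795) = 2629*(-795) = -2090055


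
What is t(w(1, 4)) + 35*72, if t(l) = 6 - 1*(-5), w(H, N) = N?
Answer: 2531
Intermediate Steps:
t(l) = 11 (t(l) = 6 + 5 = 11)
t(w(1, 4)) + 35*72 = 11 + 35*72 = 11 + 2520 = 2531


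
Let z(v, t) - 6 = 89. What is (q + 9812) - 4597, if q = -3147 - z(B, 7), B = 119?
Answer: 1973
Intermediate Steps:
z(v, t) = 95 (z(v, t) = 6 + 89 = 95)
q = -3242 (q = -3147 - 1*95 = -3147 - 95 = -3242)
(q + 9812) - 4597 = (-3242 + 9812) - 4597 = 6570 - 4597 = 1973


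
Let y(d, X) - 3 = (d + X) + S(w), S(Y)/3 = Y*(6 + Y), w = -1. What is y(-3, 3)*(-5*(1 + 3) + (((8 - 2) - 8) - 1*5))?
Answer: 324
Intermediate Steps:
S(Y) = 3*Y*(6 + Y) (S(Y) = 3*(Y*(6 + Y)) = 3*Y*(6 + Y))
y(d, X) = -12 + X + d (y(d, X) = 3 + ((d + X) + 3*(-1)*(6 - 1)) = 3 + ((X + d) + 3*(-1)*5) = 3 + ((X + d) - 15) = 3 + (-15 + X + d) = -12 + X + d)
y(-3, 3)*(-5*(1 + 3) + (((8 - 2) - 8) - 1*5)) = (-12 + 3 - 3)*(-5*(1 + 3) + (((8 - 2) - 8) - 1*5)) = -12*(-5*4 + ((6 - 8) - 5)) = -12*(-20 + (-2 - 5)) = -12*(-20 - 7) = -12*(-27) = 324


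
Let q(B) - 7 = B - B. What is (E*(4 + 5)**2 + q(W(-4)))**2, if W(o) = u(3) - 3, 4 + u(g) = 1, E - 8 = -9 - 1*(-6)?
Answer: 169744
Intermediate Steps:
E = 5 (E = 8 + (-9 - 1*(-6)) = 8 + (-9 + 6) = 8 - 3 = 5)
u(g) = -3 (u(g) = -4 + 1 = -3)
W(o) = -6 (W(o) = -3 - 3 = -6)
q(B) = 7 (q(B) = 7 + (B - B) = 7 + 0 = 7)
(E*(4 + 5)**2 + q(W(-4)))**2 = (5*(4 + 5)**2 + 7)**2 = (5*9**2 + 7)**2 = (5*81 + 7)**2 = (405 + 7)**2 = 412**2 = 169744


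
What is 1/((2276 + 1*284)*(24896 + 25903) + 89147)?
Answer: 1/130134587 ≈ 7.6843e-9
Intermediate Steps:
1/((2276 + 1*284)*(24896 + 25903) + 89147) = 1/((2276 + 284)*50799 + 89147) = 1/(2560*50799 + 89147) = 1/(130045440 + 89147) = 1/130134587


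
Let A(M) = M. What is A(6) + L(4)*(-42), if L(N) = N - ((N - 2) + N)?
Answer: 90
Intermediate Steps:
L(N) = 2 - N (L(N) = N - ((-2 + N) + N) = N - (-2 + 2*N) = N + (2 - 2*N) = 2 - N)
A(6) + L(4)*(-42) = 6 + (2 - 1*4)*(-42) = 6 + (2 - 4)*(-42) = 6 - 2*(-42) = 6 + 84 = 90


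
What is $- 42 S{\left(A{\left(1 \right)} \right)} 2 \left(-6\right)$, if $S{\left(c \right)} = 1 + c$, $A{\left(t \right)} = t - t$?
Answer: $504$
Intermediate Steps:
$A{\left(t \right)} = 0$
$- 42 S{\left(A{\left(1 \right)} \right)} 2 \left(-6\right) = - 42 \left(1 + 0\right) 2 \left(-6\right) = \left(-42\right) 1 \left(-12\right) = \left(-42\right) \left(-12\right) = 504$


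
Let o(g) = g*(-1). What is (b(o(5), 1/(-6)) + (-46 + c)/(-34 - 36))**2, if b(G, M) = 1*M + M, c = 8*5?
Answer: 676/11025 ≈ 0.061315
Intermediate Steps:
o(g) = -g
c = 40
b(G, M) = 2*M (b(G, M) = M + M = 2*M)
(b(o(5), 1/(-6)) + (-46 + c)/(-34 - 36))**2 = (2/(-6) + (-46 + 40)/(-34 - 36))**2 = (2*(-1/6) - 6/(-70))**2 = (-1/3 - 6*(-1/70))**2 = (-1/3 + 3/35)**2 = (-26/105)**2 = 676/11025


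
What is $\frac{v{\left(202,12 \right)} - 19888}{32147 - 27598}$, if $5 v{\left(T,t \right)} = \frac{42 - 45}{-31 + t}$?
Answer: $- \frac{1889357}{432155} \approx -4.3719$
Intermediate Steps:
$v{\left(T,t \right)} = - \frac{3}{5 \left(-31 + t\right)}$ ($v{\left(T,t \right)} = \frac{\left(42 - 45\right) \frac{1}{-31 + t}}{5} = \frac{\left(-3\right) \frac{1}{-31 + t}}{5} = - \frac{3}{5 \left(-31 + t\right)}$)
$\frac{v{\left(202,12 \right)} - 19888}{32147 - 27598} = \frac{- \frac{3}{-155 + 5 \cdot 12} - 19888}{32147 - 27598} = \frac{- \frac{3}{-155 + 60} - 19888}{4549} = \left(- \frac{3}{-95} - 19888\right) \frac{1}{4549} = \left(\left(-3\right) \left(- \frac{1}{95}\right) - 19888\right) \frac{1}{4549} = \left(\frac{3}{95} - 19888\right) \frac{1}{4549} = \left(- \frac{1889357}{95}\right) \frac{1}{4549} = - \frac{1889357}{432155}$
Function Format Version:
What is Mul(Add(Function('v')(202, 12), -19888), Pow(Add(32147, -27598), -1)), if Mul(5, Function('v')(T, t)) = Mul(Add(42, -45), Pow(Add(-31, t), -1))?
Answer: Rational(-1889357, 432155) ≈ -4.3719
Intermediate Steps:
Function('v')(T, t) = Mul(Rational(-3, 5), Pow(Add(-31, t), -1)) (Function('v')(T, t) = Mul(Rational(1, 5), Mul(Add(42, -45), Pow(Add(-31, t), -1))) = Mul(Rational(1, 5), Mul(-3, Pow(Add(-31, t), -1))) = Mul(Rational(-3, 5), Pow(Add(-31, t), -1)))
Mul(Add(Function('v')(202, 12), -19888), Pow(Add(32147, -27598), -1)) = Mul(Add(Mul(-3, Pow(Add(-155, Mul(5, 12)), -1)), -19888), Pow(Add(32147, -27598), -1)) = Mul(Add(Mul(-3, Pow(Add(-155, 60), -1)), -19888), Pow(4549, -1)) = Mul(Add(Mul(-3, Pow(-95, -1)), -19888), Rational(1, 4549)) = Mul(Add(Mul(-3, Rational(-1, 95)), -19888), Rational(1, 4549)) = Mul(Add(Rational(3, 95), -19888), Rational(1, 4549)) = Mul(Rational(-1889357, 95), Rational(1, 4549)) = Rational(-1889357, 432155)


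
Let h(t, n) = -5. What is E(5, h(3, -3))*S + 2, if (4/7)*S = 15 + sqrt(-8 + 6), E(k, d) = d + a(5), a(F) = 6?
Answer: 113/4 + 7*I*sqrt(2)/4 ≈ 28.25 + 2.4749*I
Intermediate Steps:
E(k, d) = 6 + d (E(k, d) = d + 6 = 6 + d)
S = 105/4 + 7*I*sqrt(2)/4 (S = 7*(15 + sqrt(-8 + 6))/4 = 7*(15 + sqrt(-2))/4 = 7*(15 + I*sqrt(2))/4 = 105/4 + 7*I*sqrt(2)/4 ≈ 26.25 + 2.4749*I)
E(5, h(3, -3))*S + 2 = (6 - 5)*(105/4 + 7*I*sqrt(2)/4) + 2 = 1*(105/4 + 7*I*sqrt(2)/4) + 2 = (105/4 + 7*I*sqrt(2)/4) + 2 = 113/4 + 7*I*sqrt(2)/4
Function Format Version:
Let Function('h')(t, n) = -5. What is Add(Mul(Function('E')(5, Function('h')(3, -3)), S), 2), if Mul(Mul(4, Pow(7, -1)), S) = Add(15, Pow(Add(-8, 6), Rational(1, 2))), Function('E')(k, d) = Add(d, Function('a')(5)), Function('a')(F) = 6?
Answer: Add(Rational(113, 4), Mul(Rational(7, 4), I, Pow(2, Rational(1, 2)))) ≈ Add(28.250, Mul(2.4749, I))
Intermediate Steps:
Function('E')(k, d) = Add(6, d) (Function('E')(k, d) = Add(d, 6) = Add(6, d))
S = Add(Rational(105, 4), Mul(Rational(7, 4), I, Pow(2, Rational(1, 2)))) (S = Mul(Rational(7, 4), Add(15, Pow(Add(-8, 6), Rational(1, 2)))) = Mul(Rational(7, 4), Add(15, Pow(-2, Rational(1, 2)))) = Mul(Rational(7, 4), Add(15, Mul(I, Pow(2, Rational(1, 2))))) = Add(Rational(105, 4), Mul(Rational(7, 4), I, Pow(2, Rational(1, 2)))) ≈ Add(26.250, Mul(2.4749, I)))
Add(Mul(Function('E')(5, Function('h')(3, -3)), S), 2) = Add(Mul(Add(6, -5), Add(Rational(105, 4), Mul(Rational(7, 4), I, Pow(2, Rational(1, 2))))), 2) = Add(Mul(1, Add(Rational(105, 4), Mul(Rational(7, 4), I, Pow(2, Rational(1, 2))))), 2) = Add(Add(Rational(105, 4), Mul(Rational(7, 4), I, Pow(2, Rational(1, 2)))), 2) = Add(Rational(113, 4), Mul(Rational(7, 4), I, Pow(2, Rational(1, 2))))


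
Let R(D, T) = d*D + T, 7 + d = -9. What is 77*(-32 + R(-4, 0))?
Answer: 2464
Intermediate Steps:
d = -16 (d = -7 - 9 = -16)
R(D, T) = T - 16*D (R(D, T) = -16*D + T = T - 16*D)
77*(-32 + R(-4, 0)) = 77*(-32 + (0 - 16*(-4))) = 77*(-32 + (0 + 64)) = 77*(-32 + 64) = 77*32 = 2464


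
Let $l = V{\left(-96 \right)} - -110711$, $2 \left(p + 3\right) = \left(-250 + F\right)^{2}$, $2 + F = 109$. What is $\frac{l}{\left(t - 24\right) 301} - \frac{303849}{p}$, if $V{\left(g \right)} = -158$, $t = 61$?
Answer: $- \frac{104834829}{5294737} \approx -19.8$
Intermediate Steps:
$F = 107$ ($F = -2 + 109 = 107$)
$p = \frac{20443}{2}$ ($p = -3 + \frac{\left(-250 + 107\right)^{2}}{2} = -3 + \frac{\left(-143\right)^{2}}{2} = -3 + \frac{1}{2} \cdot 20449 = -3 + \frac{20449}{2} = \frac{20443}{2} \approx 10222.0$)
$l = 110553$ ($l = -158 - -110711 = -158 + 110711 = 110553$)
$\frac{l}{\left(t - 24\right) 301} - \frac{303849}{p} = \frac{110553}{\left(61 - 24\right) 301} - \frac{303849}{\frac{20443}{2}} = \frac{110553}{37 \cdot 301} - \frac{607698}{20443} = \frac{110553}{11137} - \frac{607698}{20443} = 110553 \cdot \frac{1}{11137} - \frac{607698}{20443} = \frac{2571}{259} - \frac{607698}{20443} = - \frac{104834829}{5294737}$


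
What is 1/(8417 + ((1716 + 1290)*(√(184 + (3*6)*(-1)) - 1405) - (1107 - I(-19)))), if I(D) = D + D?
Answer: -78077/329157190722 - 167*√166/987471572166 ≈ -2.3938e-7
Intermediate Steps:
I(D) = 2*D
1/(8417 + ((1716 + 1290)*(√(184 + (3*6)*(-1)) - 1405) - (1107 - I(-19)))) = 1/(8417 + ((1716 + 1290)*(√(184 + (3*6)*(-1)) - 1405) - (1107 - 2*(-19)))) = 1/(8417 + (3006*(√(184 + 18*(-1)) - 1405) - (1107 - 1*(-38)))) = 1/(8417 + (3006*(√(184 - 18) - 1405) - (1107 + 38))) = 1/(8417 + (3006*(√166 - 1405) - 1*1145)) = 1/(8417 + (3006*(-1405 + √166) - 1145)) = 1/(8417 + ((-4223430 + 3006*√166) - 1145)) = 1/(8417 + (-4224575 + 3006*√166)) = 1/(-4216158 + 3006*√166)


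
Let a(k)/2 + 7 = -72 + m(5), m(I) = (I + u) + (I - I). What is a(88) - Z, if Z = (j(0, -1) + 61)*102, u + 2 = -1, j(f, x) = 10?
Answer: -7396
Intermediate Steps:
u = -3 (u = -2 - 1 = -3)
m(I) = -3 + I (m(I) = (I - 3) + (I - I) = (-3 + I) + 0 = -3 + I)
a(k) = -154 (a(k) = -14 + 2*(-72 + (-3 + 5)) = -14 + 2*(-72 + 2) = -14 + 2*(-70) = -14 - 140 = -154)
Z = 7242 (Z = (10 + 61)*102 = 71*102 = 7242)
a(88) - Z = -154 - 1*7242 = -154 - 7242 = -7396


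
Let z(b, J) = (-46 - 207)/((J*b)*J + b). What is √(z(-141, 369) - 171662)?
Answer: I*√63273846576848855142/19198842 ≈ 414.32*I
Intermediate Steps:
z(b, J) = -253/(b + b*J²) (z(b, J) = -253/(b*J² + b) = -253/(b + b*J²))
√(z(-141, 369) - 171662) = √(-253/(-141*(1 + 369²)) - 171662) = √(-253*(-1/141)/(1 + 136161) - 171662) = √(-253*(-1/141)/136162 - 171662) = √(-253*(-1/141)*1/136162 - 171662) = √(253/19198842 - 171662) = √(-3295711615151/19198842) = I*√63273846576848855142/19198842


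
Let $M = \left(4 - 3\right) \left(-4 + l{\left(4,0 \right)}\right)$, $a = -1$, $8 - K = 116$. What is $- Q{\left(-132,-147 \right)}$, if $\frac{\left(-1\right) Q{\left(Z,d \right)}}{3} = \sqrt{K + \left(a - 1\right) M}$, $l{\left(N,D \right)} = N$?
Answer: $18 i \sqrt{3} \approx 31.177 i$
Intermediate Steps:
$K = -108$ ($K = 8 - 116 = -108$)
$M = 0$ ($M = \left(4 - 3\right) \left(-4 + 4\right) = 1 \cdot 0 = 0$)
$Q{\left(Z,d \right)} = - 18 i \sqrt{3}$ ($Q{\left(Z,d \right)} = - 3 \sqrt{-108 + \left(-1 - 1\right) 0} = - 3 \sqrt{-108 - 0} = - 3 \sqrt{-108 + 0} = - 3 \sqrt{-108} = - 3 \cdot 6 i \sqrt{3} = - 18 i \sqrt{3}$)
$- Q{\left(-132,-147 \right)} = - \left(-18\right) i \sqrt{3} = 18 i \sqrt{3}$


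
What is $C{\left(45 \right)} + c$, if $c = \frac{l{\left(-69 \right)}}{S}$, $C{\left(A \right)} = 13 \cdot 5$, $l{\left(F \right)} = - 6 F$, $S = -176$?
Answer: $\frac{5513}{88} \approx 62.648$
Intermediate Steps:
$C{\left(A \right)} = 65$
$c = - \frac{207}{88}$ ($c = \frac{\left(-6\right) \left(-69\right)}{-176} = 414 \left(- \frac{1}{176}\right) = - \frac{207}{88} \approx -2.3523$)
$C{\left(45 \right)} + c = 65 - \frac{207}{88} = \frac{5513}{88}$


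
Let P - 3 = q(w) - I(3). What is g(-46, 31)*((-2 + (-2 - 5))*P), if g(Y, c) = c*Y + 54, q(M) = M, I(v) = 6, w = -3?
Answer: -74088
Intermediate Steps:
g(Y, c) = 54 + Y*c (g(Y, c) = Y*c + 54 = 54 + Y*c)
P = -6 (P = 3 + (-3 - 1*6) = 3 + (-3 - 6) = 3 - 9 = -6)
g(-46, 31)*((-2 + (-2 - 5))*P) = (54 - 46*31)*((-2 + (-2 - 5))*(-6)) = (54 - 1426)*((-2 - 7)*(-6)) = -(-12348)*(-6) = -1372*54 = -74088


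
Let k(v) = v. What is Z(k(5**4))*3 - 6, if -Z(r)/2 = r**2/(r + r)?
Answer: -1881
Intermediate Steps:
Z(r) = -r (Z(r) = -2*r**2/(r + r) = -2*r**2/(2*r) = -2*1/(2*r)*r**2 = -r)
Z(k(5**4))*3 - 6 = -1*5**4*3 - 6 = -1*625*3 - 6 = -625*3 - 6 = -1875 - 6 = -1881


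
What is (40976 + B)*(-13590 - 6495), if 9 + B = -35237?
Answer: -115087050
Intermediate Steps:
B = -35246 (B = -9 - 35237 = -35246)
(40976 + B)*(-13590 - 6495) = (40976 - 35246)*(-13590 - 6495) = 5730*(-20085) = -115087050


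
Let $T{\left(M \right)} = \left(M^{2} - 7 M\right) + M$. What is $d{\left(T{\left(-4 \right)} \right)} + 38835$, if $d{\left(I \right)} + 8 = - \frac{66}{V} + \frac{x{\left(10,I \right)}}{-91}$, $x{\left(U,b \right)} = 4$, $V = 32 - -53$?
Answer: $\frac{300320499}{7735} \approx 38826.0$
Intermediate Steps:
$V = 85$ ($V = 32 + 53 = 85$)
$T{\left(M \right)} = M^{2} - 6 M$
$d{\left(I \right)} = - \frac{68226}{7735}$ ($d{\left(I \right)} = -8 + \left(- \frac{66}{85} + \frac{4}{-91}\right) = -8 + \left(\left(-66\right) \frac{1}{85} + 4 \left(- \frac{1}{91}\right)\right) = -8 - \frac{6346}{7735} = - \frac{68226}{7735}$)
$d{\left(T{\left(-4 \right)} \right)} + 38835 = - \frac{68226}{7735} + 38835 = \frac{300320499}{7735}$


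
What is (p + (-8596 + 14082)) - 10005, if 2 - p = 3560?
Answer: -8077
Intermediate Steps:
p = -3558 (p = 2 - 1*3560 = 2 - 3560 = -3558)
(p + (-8596 + 14082)) - 10005 = (-3558 + (-8596 + 14082)) - 10005 = (-3558 + 5486) - 10005 = 1928 - 10005 = -8077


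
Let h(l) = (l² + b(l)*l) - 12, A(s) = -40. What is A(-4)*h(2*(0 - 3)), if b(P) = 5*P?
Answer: -8160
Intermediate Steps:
h(l) = -12 + 6*l² (h(l) = (l² + (5*l)*l) - 12 = (l² + 5*l²) - 12 = 6*l² - 12 = -12 + 6*l²)
A(-4)*h(2*(0 - 3)) = -40*(-12 + 6*(2*(0 - 3))²) = -40*(-12 + 6*(2*(-3))²) = -40*(-12 + 6*(-6)²) = -40*(-12 + 6*36) = -40*(-12 + 216) = -40*204 = -8160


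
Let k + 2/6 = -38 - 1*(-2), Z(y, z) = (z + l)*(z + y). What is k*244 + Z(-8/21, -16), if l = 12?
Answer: -184796/21 ≈ -8799.8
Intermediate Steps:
Z(y, z) = (12 + z)*(y + z) (Z(y, z) = (z + 12)*(z + y) = (12 + z)*(y + z))
k = -109/3 (k = -⅓ + (-38 - 1*(-2)) = -⅓ + (-38 + 2) = -⅓ - 36 = -109/3 ≈ -36.333)
k*244 + Z(-8/21, -16) = -109/3*244 + ((-16)² + 12*(-8/21) + 12*(-16) - 8/21*(-16)) = -26596/3 + (256 + 12*(-8*1/21) - 192 - 8*1/21*(-16)) = -26596/3 + (256 + 12*(-8/21) - 192 - 8/21*(-16)) = -26596/3 + (256 - 32/7 - 192 + 128/21) = -26596/3 + 1376/21 = -184796/21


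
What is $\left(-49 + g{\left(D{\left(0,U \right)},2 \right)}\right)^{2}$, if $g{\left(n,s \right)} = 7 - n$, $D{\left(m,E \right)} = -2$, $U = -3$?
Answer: $1600$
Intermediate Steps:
$\left(-49 + g{\left(D{\left(0,U \right)},2 \right)}\right)^{2} = \left(-49 + \left(7 - -2\right)\right)^{2} = \left(-49 + \left(7 + 2\right)\right)^{2} = \left(-49 + 9\right)^{2} = \left(-40\right)^{2} = 1600$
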